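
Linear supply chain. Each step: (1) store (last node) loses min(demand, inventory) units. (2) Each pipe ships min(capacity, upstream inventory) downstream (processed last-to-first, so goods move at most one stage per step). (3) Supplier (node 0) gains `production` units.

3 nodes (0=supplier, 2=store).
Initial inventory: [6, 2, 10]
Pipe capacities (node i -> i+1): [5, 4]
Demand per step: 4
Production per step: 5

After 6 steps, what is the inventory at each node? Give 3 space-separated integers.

Step 1: demand=4,sold=4 ship[1->2]=2 ship[0->1]=5 prod=5 -> inv=[6 5 8]
Step 2: demand=4,sold=4 ship[1->2]=4 ship[0->1]=5 prod=5 -> inv=[6 6 8]
Step 3: demand=4,sold=4 ship[1->2]=4 ship[0->1]=5 prod=5 -> inv=[6 7 8]
Step 4: demand=4,sold=4 ship[1->2]=4 ship[0->1]=5 prod=5 -> inv=[6 8 8]
Step 5: demand=4,sold=4 ship[1->2]=4 ship[0->1]=5 prod=5 -> inv=[6 9 8]
Step 6: demand=4,sold=4 ship[1->2]=4 ship[0->1]=5 prod=5 -> inv=[6 10 8]

6 10 8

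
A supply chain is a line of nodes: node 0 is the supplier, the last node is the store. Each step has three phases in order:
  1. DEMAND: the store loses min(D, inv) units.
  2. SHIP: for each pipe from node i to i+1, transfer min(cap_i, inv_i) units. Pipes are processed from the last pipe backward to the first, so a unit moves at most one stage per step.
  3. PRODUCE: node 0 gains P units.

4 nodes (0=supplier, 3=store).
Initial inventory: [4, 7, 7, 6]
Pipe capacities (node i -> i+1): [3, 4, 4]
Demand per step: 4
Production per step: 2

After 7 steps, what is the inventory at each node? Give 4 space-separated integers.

Step 1: demand=4,sold=4 ship[2->3]=4 ship[1->2]=4 ship[0->1]=3 prod=2 -> inv=[3 6 7 6]
Step 2: demand=4,sold=4 ship[2->3]=4 ship[1->2]=4 ship[0->1]=3 prod=2 -> inv=[2 5 7 6]
Step 3: demand=4,sold=4 ship[2->3]=4 ship[1->2]=4 ship[0->1]=2 prod=2 -> inv=[2 3 7 6]
Step 4: demand=4,sold=4 ship[2->3]=4 ship[1->2]=3 ship[0->1]=2 prod=2 -> inv=[2 2 6 6]
Step 5: demand=4,sold=4 ship[2->3]=4 ship[1->2]=2 ship[0->1]=2 prod=2 -> inv=[2 2 4 6]
Step 6: demand=4,sold=4 ship[2->3]=4 ship[1->2]=2 ship[0->1]=2 prod=2 -> inv=[2 2 2 6]
Step 7: demand=4,sold=4 ship[2->3]=2 ship[1->2]=2 ship[0->1]=2 prod=2 -> inv=[2 2 2 4]

2 2 2 4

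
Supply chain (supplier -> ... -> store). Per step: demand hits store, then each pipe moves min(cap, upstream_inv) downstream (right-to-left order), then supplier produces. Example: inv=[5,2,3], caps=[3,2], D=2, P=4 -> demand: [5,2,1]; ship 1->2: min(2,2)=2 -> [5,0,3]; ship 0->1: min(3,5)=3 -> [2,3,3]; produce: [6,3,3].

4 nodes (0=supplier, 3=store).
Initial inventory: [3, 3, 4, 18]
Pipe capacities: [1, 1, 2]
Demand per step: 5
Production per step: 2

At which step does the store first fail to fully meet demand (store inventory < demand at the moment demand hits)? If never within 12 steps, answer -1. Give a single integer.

Step 1: demand=5,sold=5 ship[2->3]=2 ship[1->2]=1 ship[0->1]=1 prod=2 -> [4 3 3 15]
Step 2: demand=5,sold=5 ship[2->3]=2 ship[1->2]=1 ship[0->1]=1 prod=2 -> [5 3 2 12]
Step 3: demand=5,sold=5 ship[2->3]=2 ship[1->2]=1 ship[0->1]=1 prod=2 -> [6 3 1 9]
Step 4: demand=5,sold=5 ship[2->3]=1 ship[1->2]=1 ship[0->1]=1 prod=2 -> [7 3 1 5]
Step 5: demand=5,sold=5 ship[2->3]=1 ship[1->2]=1 ship[0->1]=1 prod=2 -> [8 3 1 1]
Step 6: demand=5,sold=1 ship[2->3]=1 ship[1->2]=1 ship[0->1]=1 prod=2 -> [9 3 1 1]
Step 7: demand=5,sold=1 ship[2->3]=1 ship[1->2]=1 ship[0->1]=1 prod=2 -> [10 3 1 1]
Step 8: demand=5,sold=1 ship[2->3]=1 ship[1->2]=1 ship[0->1]=1 prod=2 -> [11 3 1 1]
Step 9: demand=5,sold=1 ship[2->3]=1 ship[1->2]=1 ship[0->1]=1 prod=2 -> [12 3 1 1]
Step 10: demand=5,sold=1 ship[2->3]=1 ship[1->2]=1 ship[0->1]=1 prod=2 -> [13 3 1 1]
Step 11: demand=5,sold=1 ship[2->3]=1 ship[1->2]=1 ship[0->1]=1 prod=2 -> [14 3 1 1]
Step 12: demand=5,sold=1 ship[2->3]=1 ship[1->2]=1 ship[0->1]=1 prod=2 -> [15 3 1 1]
First stockout at step 6

6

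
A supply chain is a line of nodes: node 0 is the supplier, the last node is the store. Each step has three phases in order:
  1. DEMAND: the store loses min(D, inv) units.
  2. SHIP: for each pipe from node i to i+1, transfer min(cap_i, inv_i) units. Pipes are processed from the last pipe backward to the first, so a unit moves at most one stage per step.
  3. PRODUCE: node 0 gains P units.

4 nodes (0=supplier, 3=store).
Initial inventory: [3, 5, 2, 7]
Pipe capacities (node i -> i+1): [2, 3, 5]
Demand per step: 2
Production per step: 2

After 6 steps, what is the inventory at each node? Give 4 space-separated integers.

Step 1: demand=2,sold=2 ship[2->3]=2 ship[1->2]=3 ship[0->1]=2 prod=2 -> inv=[3 4 3 7]
Step 2: demand=2,sold=2 ship[2->3]=3 ship[1->2]=3 ship[0->1]=2 prod=2 -> inv=[3 3 3 8]
Step 3: demand=2,sold=2 ship[2->3]=3 ship[1->2]=3 ship[0->1]=2 prod=2 -> inv=[3 2 3 9]
Step 4: demand=2,sold=2 ship[2->3]=3 ship[1->2]=2 ship[0->1]=2 prod=2 -> inv=[3 2 2 10]
Step 5: demand=2,sold=2 ship[2->3]=2 ship[1->2]=2 ship[0->1]=2 prod=2 -> inv=[3 2 2 10]
Step 6: demand=2,sold=2 ship[2->3]=2 ship[1->2]=2 ship[0->1]=2 prod=2 -> inv=[3 2 2 10]

3 2 2 10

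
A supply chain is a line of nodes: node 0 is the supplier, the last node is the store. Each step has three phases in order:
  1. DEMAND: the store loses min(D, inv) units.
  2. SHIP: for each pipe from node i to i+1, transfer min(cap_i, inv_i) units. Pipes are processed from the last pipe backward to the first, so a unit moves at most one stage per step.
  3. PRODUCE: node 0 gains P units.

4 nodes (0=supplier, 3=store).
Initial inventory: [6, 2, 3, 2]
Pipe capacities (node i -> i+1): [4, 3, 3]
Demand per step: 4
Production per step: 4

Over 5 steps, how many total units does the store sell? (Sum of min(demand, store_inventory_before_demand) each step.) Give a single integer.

Step 1: sold=2 (running total=2) -> [6 4 2 3]
Step 2: sold=3 (running total=5) -> [6 5 3 2]
Step 3: sold=2 (running total=7) -> [6 6 3 3]
Step 4: sold=3 (running total=10) -> [6 7 3 3]
Step 5: sold=3 (running total=13) -> [6 8 3 3]

Answer: 13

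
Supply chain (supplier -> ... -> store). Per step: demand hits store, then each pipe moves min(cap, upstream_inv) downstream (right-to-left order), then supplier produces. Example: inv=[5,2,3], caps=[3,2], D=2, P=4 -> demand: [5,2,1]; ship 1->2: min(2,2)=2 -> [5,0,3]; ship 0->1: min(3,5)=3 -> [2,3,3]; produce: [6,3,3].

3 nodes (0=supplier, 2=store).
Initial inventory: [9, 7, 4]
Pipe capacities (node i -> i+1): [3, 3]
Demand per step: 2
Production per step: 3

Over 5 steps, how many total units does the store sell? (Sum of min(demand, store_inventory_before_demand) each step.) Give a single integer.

Answer: 10

Derivation:
Step 1: sold=2 (running total=2) -> [9 7 5]
Step 2: sold=2 (running total=4) -> [9 7 6]
Step 3: sold=2 (running total=6) -> [9 7 7]
Step 4: sold=2 (running total=8) -> [9 7 8]
Step 5: sold=2 (running total=10) -> [9 7 9]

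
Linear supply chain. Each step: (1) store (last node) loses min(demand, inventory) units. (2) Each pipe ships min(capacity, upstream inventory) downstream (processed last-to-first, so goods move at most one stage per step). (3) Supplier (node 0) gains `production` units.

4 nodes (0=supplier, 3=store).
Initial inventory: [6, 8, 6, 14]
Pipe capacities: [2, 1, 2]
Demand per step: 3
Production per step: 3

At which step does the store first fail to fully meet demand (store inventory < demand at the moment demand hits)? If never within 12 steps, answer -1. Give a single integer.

Step 1: demand=3,sold=3 ship[2->3]=2 ship[1->2]=1 ship[0->1]=2 prod=3 -> [7 9 5 13]
Step 2: demand=3,sold=3 ship[2->3]=2 ship[1->2]=1 ship[0->1]=2 prod=3 -> [8 10 4 12]
Step 3: demand=3,sold=3 ship[2->3]=2 ship[1->2]=1 ship[0->1]=2 prod=3 -> [9 11 3 11]
Step 4: demand=3,sold=3 ship[2->3]=2 ship[1->2]=1 ship[0->1]=2 prod=3 -> [10 12 2 10]
Step 5: demand=3,sold=3 ship[2->3]=2 ship[1->2]=1 ship[0->1]=2 prod=3 -> [11 13 1 9]
Step 6: demand=3,sold=3 ship[2->3]=1 ship[1->2]=1 ship[0->1]=2 prod=3 -> [12 14 1 7]
Step 7: demand=3,sold=3 ship[2->3]=1 ship[1->2]=1 ship[0->1]=2 prod=3 -> [13 15 1 5]
Step 8: demand=3,sold=3 ship[2->3]=1 ship[1->2]=1 ship[0->1]=2 prod=3 -> [14 16 1 3]
Step 9: demand=3,sold=3 ship[2->3]=1 ship[1->2]=1 ship[0->1]=2 prod=3 -> [15 17 1 1]
Step 10: demand=3,sold=1 ship[2->3]=1 ship[1->2]=1 ship[0->1]=2 prod=3 -> [16 18 1 1]
Step 11: demand=3,sold=1 ship[2->3]=1 ship[1->2]=1 ship[0->1]=2 prod=3 -> [17 19 1 1]
Step 12: demand=3,sold=1 ship[2->3]=1 ship[1->2]=1 ship[0->1]=2 prod=3 -> [18 20 1 1]
First stockout at step 10

10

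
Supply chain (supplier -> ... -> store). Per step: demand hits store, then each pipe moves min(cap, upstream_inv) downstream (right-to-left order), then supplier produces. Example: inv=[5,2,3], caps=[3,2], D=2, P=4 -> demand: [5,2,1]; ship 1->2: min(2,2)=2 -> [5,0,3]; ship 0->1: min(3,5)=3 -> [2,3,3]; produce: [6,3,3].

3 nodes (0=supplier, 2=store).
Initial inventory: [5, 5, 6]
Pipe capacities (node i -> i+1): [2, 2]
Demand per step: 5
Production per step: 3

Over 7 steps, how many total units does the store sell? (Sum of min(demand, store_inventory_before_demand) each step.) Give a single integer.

Answer: 18

Derivation:
Step 1: sold=5 (running total=5) -> [6 5 3]
Step 2: sold=3 (running total=8) -> [7 5 2]
Step 3: sold=2 (running total=10) -> [8 5 2]
Step 4: sold=2 (running total=12) -> [9 5 2]
Step 5: sold=2 (running total=14) -> [10 5 2]
Step 6: sold=2 (running total=16) -> [11 5 2]
Step 7: sold=2 (running total=18) -> [12 5 2]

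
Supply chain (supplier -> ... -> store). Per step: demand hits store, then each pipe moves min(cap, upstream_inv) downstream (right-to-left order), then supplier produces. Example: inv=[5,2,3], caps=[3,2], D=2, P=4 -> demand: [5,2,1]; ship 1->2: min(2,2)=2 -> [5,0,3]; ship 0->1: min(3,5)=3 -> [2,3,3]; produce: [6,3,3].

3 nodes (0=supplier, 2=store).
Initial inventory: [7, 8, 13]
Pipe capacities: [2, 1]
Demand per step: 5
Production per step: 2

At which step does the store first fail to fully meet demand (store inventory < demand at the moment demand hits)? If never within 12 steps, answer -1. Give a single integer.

Step 1: demand=5,sold=5 ship[1->2]=1 ship[0->1]=2 prod=2 -> [7 9 9]
Step 2: demand=5,sold=5 ship[1->2]=1 ship[0->1]=2 prod=2 -> [7 10 5]
Step 3: demand=5,sold=5 ship[1->2]=1 ship[0->1]=2 prod=2 -> [7 11 1]
Step 4: demand=5,sold=1 ship[1->2]=1 ship[0->1]=2 prod=2 -> [7 12 1]
Step 5: demand=5,sold=1 ship[1->2]=1 ship[0->1]=2 prod=2 -> [7 13 1]
Step 6: demand=5,sold=1 ship[1->2]=1 ship[0->1]=2 prod=2 -> [7 14 1]
Step 7: demand=5,sold=1 ship[1->2]=1 ship[0->1]=2 prod=2 -> [7 15 1]
Step 8: demand=5,sold=1 ship[1->2]=1 ship[0->1]=2 prod=2 -> [7 16 1]
Step 9: demand=5,sold=1 ship[1->2]=1 ship[0->1]=2 prod=2 -> [7 17 1]
Step 10: demand=5,sold=1 ship[1->2]=1 ship[0->1]=2 prod=2 -> [7 18 1]
Step 11: demand=5,sold=1 ship[1->2]=1 ship[0->1]=2 prod=2 -> [7 19 1]
Step 12: demand=5,sold=1 ship[1->2]=1 ship[0->1]=2 prod=2 -> [7 20 1]
First stockout at step 4

4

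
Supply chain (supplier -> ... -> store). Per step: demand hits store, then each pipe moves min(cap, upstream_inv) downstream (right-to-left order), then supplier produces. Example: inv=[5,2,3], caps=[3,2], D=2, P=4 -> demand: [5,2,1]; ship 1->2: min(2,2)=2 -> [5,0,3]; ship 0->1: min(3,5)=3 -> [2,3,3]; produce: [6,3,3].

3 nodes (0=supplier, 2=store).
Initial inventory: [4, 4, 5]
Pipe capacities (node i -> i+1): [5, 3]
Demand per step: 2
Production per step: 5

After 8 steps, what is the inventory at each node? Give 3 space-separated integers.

Step 1: demand=2,sold=2 ship[1->2]=3 ship[0->1]=4 prod=5 -> inv=[5 5 6]
Step 2: demand=2,sold=2 ship[1->2]=3 ship[0->1]=5 prod=5 -> inv=[5 7 7]
Step 3: demand=2,sold=2 ship[1->2]=3 ship[0->1]=5 prod=5 -> inv=[5 9 8]
Step 4: demand=2,sold=2 ship[1->2]=3 ship[0->1]=5 prod=5 -> inv=[5 11 9]
Step 5: demand=2,sold=2 ship[1->2]=3 ship[0->1]=5 prod=5 -> inv=[5 13 10]
Step 6: demand=2,sold=2 ship[1->2]=3 ship[0->1]=5 prod=5 -> inv=[5 15 11]
Step 7: demand=2,sold=2 ship[1->2]=3 ship[0->1]=5 prod=5 -> inv=[5 17 12]
Step 8: demand=2,sold=2 ship[1->2]=3 ship[0->1]=5 prod=5 -> inv=[5 19 13]

5 19 13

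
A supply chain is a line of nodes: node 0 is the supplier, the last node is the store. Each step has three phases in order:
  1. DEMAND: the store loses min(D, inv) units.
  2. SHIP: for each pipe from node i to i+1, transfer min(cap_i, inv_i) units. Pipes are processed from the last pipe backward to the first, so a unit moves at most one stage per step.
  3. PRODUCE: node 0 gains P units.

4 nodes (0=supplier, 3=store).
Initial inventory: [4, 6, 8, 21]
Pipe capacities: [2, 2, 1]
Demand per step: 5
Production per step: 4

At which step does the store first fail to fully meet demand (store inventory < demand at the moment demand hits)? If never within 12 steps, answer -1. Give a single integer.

Step 1: demand=5,sold=5 ship[2->3]=1 ship[1->2]=2 ship[0->1]=2 prod=4 -> [6 6 9 17]
Step 2: demand=5,sold=5 ship[2->3]=1 ship[1->2]=2 ship[0->1]=2 prod=4 -> [8 6 10 13]
Step 3: demand=5,sold=5 ship[2->3]=1 ship[1->2]=2 ship[0->1]=2 prod=4 -> [10 6 11 9]
Step 4: demand=5,sold=5 ship[2->3]=1 ship[1->2]=2 ship[0->1]=2 prod=4 -> [12 6 12 5]
Step 5: demand=5,sold=5 ship[2->3]=1 ship[1->2]=2 ship[0->1]=2 prod=4 -> [14 6 13 1]
Step 6: demand=5,sold=1 ship[2->3]=1 ship[1->2]=2 ship[0->1]=2 prod=4 -> [16 6 14 1]
Step 7: demand=5,sold=1 ship[2->3]=1 ship[1->2]=2 ship[0->1]=2 prod=4 -> [18 6 15 1]
Step 8: demand=5,sold=1 ship[2->3]=1 ship[1->2]=2 ship[0->1]=2 prod=4 -> [20 6 16 1]
Step 9: demand=5,sold=1 ship[2->3]=1 ship[1->2]=2 ship[0->1]=2 prod=4 -> [22 6 17 1]
Step 10: demand=5,sold=1 ship[2->3]=1 ship[1->2]=2 ship[0->1]=2 prod=4 -> [24 6 18 1]
Step 11: demand=5,sold=1 ship[2->3]=1 ship[1->2]=2 ship[0->1]=2 prod=4 -> [26 6 19 1]
Step 12: demand=5,sold=1 ship[2->3]=1 ship[1->2]=2 ship[0->1]=2 prod=4 -> [28 6 20 1]
First stockout at step 6

6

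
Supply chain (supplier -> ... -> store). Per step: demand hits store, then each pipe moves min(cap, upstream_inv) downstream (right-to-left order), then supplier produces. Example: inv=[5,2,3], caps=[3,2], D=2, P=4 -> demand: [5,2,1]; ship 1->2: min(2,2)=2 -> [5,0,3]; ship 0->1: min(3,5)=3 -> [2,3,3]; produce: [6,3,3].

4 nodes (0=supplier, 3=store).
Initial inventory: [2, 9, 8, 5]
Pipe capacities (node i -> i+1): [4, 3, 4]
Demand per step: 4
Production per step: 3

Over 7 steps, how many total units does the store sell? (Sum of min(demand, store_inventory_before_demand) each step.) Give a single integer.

Answer: 28

Derivation:
Step 1: sold=4 (running total=4) -> [3 8 7 5]
Step 2: sold=4 (running total=8) -> [3 8 6 5]
Step 3: sold=4 (running total=12) -> [3 8 5 5]
Step 4: sold=4 (running total=16) -> [3 8 4 5]
Step 5: sold=4 (running total=20) -> [3 8 3 5]
Step 6: sold=4 (running total=24) -> [3 8 3 4]
Step 7: sold=4 (running total=28) -> [3 8 3 3]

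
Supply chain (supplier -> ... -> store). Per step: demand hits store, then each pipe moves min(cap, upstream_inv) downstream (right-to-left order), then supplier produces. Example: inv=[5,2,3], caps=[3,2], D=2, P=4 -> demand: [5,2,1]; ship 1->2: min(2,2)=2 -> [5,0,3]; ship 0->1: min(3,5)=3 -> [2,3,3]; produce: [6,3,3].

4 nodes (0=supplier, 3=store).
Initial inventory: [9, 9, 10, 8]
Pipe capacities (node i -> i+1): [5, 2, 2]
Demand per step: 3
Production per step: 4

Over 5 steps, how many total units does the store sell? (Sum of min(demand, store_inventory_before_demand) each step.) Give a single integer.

Step 1: sold=3 (running total=3) -> [8 12 10 7]
Step 2: sold=3 (running total=6) -> [7 15 10 6]
Step 3: sold=3 (running total=9) -> [6 18 10 5]
Step 4: sold=3 (running total=12) -> [5 21 10 4]
Step 5: sold=3 (running total=15) -> [4 24 10 3]

Answer: 15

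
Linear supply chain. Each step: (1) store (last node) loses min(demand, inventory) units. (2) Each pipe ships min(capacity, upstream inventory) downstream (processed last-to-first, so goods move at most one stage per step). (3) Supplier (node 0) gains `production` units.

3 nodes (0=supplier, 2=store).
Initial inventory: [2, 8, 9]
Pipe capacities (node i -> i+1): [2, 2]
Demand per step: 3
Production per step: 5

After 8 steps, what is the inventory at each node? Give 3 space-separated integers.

Step 1: demand=3,sold=3 ship[1->2]=2 ship[0->1]=2 prod=5 -> inv=[5 8 8]
Step 2: demand=3,sold=3 ship[1->2]=2 ship[0->1]=2 prod=5 -> inv=[8 8 7]
Step 3: demand=3,sold=3 ship[1->2]=2 ship[0->1]=2 prod=5 -> inv=[11 8 6]
Step 4: demand=3,sold=3 ship[1->2]=2 ship[0->1]=2 prod=5 -> inv=[14 8 5]
Step 5: demand=3,sold=3 ship[1->2]=2 ship[0->1]=2 prod=5 -> inv=[17 8 4]
Step 6: demand=3,sold=3 ship[1->2]=2 ship[0->1]=2 prod=5 -> inv=[20 8 3]
Step 7: demand=3,sold=3 ship[1->2]=2 ship[0->1]=2 prod=5 -> inv=[23 8 2]
Step 8: demand=3,sold=2 ship[1->2]=2 ship[0->1]=2 prod=5 -> inv=[26 8 2]

26 8 2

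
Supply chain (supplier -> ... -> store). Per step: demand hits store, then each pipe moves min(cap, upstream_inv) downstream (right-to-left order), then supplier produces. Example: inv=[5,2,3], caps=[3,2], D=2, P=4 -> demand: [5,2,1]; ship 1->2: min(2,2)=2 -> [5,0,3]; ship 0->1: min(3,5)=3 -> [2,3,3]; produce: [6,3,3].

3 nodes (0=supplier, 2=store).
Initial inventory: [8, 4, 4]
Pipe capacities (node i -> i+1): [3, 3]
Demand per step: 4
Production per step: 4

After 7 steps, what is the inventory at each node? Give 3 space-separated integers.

Step 1: demand=4,sold=4 ship[1->2]=3 ship[0->1]=3 prod=4 -> inv=[9 4 3]
Step 2: demand=4,sold=3 ship[1->2]=3 ship[0->1]=3 prod=4 -> inv=[10 4 3]
Step 3: demand=4,sold=3 ship[1->2]=3 ship[0->1]=3 prod=4 -> inv=[11 4 3]
Step 4: demand=4,sold=3 ship[1->2]=3 ship[0->1]=3 prod=4 -> inv=[12 4 3]
Step 5: demand=4,sold=3 ship[1->2]=3 ship[0->1]=3 prod=4 -> inv=[13 4 3]
Step 6: demand=4,sold=3 ship[1->2]=3 ship[0->1]=3 prod=4 -> inv=[14 4 3]
Step 7: demand=4,sold=3 ship[1->2]=3 ship[0->1]=3 prod=4 -> inv=[15 4 3]

15 4 3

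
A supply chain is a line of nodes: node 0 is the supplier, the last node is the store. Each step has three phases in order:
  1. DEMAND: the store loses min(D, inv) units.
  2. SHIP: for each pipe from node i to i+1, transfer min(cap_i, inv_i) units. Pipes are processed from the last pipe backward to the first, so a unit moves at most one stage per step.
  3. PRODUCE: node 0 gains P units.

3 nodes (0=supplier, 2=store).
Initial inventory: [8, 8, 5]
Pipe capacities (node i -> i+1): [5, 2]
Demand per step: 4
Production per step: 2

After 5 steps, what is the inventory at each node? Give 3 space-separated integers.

Step 1: demand=4,sold=4 ship[1->2]=2 ship[0->1]=5 prod=2 -> inv=[5 11 3]
Step 2: demand=4,sold=3 ship[1->2]=2 ship[0->1]=5 prod=2 -> inv=[2 14 2]
Step 3: demand=4,sold=2 ship[1->2]=2 ship[0->1]=2 prod=2 -> inv=[2 14 2]
Step 4: demand=4,sold=2 ship[1->2]=2 ship[0->1]=2 prod=2 -> inv=[2 14 2]
Step 5: demand=4,sold=2 ship[1->2]=2 ship[0->1]=2 prod=2 -> inv=[2 14 2]

2 14 2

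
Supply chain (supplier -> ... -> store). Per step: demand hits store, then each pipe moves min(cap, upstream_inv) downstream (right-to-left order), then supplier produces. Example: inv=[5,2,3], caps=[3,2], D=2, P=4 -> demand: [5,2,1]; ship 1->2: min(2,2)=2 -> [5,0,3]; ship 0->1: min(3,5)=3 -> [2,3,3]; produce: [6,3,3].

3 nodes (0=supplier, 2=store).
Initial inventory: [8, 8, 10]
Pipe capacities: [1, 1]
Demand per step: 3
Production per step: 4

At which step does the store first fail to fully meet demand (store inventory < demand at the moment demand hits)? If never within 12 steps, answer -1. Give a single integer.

Step 1: demand=3,sold=3 ship[1->2]=1 ship[0->1]=1 prod=4 -> [11 8 8]
Step 2: demand=3,sold=3 ship[1->2]=1 ship[0->1]=1 prod=4 -> [14 8 6]
Step 3: demand=3,sold=3 ship[1->2]=1 ship[0->1]=1 prod=4 -> [17 8 4]
Step 4: demand=3,sold=3 ship[1->2]=1 ship[0->1]=1 prod=4 -> [20 8 2]
Step 5: demand=3,sold=2 ship[1->2]=1 ship[0->1]=1 prod=4 -> [23 8 1]
Step 6: demand=3,sold=1 ship[1->2]=1 ship[0->1]=1 prod=4 -> [26 8 1]
Step 7: demand=3,sold=1 ship[1->2]=1 ship[0->1]=1 prod=4 -> [29 8 1]
Step 8: demand=3,sold=1 ship[1->2]=1 ship[0->1]=1 prod=4 -> [32 8 1]
Step 9: demand=3,sold=1 ship[1->2]=1 ship[0->1]=1 prod=4 -> [35 8 1]
Step 10: demand=3,sold=1 ship[1->2]=1 ship[0->1]=1 prod=4 -> [38 8 1]
Step 11: demand=3,sold=1 ship[1->2]=1 ship[0->1]=1 prod=4 -> [41 8 1]
Step 12: demand=3,sold=1 ship[1->2]=1 ship[0->1]=1 prod=4 -> [44 8 1]
First stockout at step 5

5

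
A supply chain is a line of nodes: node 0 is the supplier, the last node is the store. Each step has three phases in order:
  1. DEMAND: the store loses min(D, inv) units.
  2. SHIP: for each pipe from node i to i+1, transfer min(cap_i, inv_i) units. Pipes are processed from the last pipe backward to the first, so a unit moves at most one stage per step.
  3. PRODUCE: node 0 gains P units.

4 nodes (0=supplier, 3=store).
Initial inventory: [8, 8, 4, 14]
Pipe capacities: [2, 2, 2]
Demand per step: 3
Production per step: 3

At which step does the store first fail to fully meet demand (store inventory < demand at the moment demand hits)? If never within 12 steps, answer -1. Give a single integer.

Step 1: demand=3,sold=3 ship[2->3]=2 ship[1->2]=2 ship[0->1]=2 prod=3 -> [9 8 4 13]
Step 2: demand=3,sold=3 ship[2->3]=2 ship[1->2]=2 ship[0->1]=2 prod=3 -> [10 8 4 12]
Step 3: demand=3,sold=3 ship[2->3]=2 ship[1->2]=2 ship[0->1]=2 prod=3 -> [11 8 4 11]
Step 4: demand=3,sold=3 ship[2->3]=2 ship[1->2]=2 ship[0->1]=2 prod=3 -> [12 8 4 10]
Step 5: demand=3,sold=3 ship[2->3]=2 ship[1->2]=2 ship[0->1]=2 prod=3 -> [13 8 4 9]
Step 6: demand=3,sold=3 ship[2->3]=2 ship[1->2]=2 ship[0->1]=2 prod=3 -> [14 8 4 8]
Step 7: demand=3,sold=3 ship[2->3]=2 ship[1->2]=2 ship[0->1]=2 prod=3 -> [15 8 4 7]
Step 8: demand=3,sold=3 ship[2->3]=2 ship[1->2]=2 ship[0->1]=2 prod=3 -> [16 8 4 6]
Step 9: demand=3,sold=3 ship[2->3]=2 ship[1->2]=2 ship[0->1]=2 prod=3 -> [17 8 4 5]
Step 10: demand=3,sold=3 ship[2->3]=2 ship[1->2]=2 ship[0->1]=2 prod=3 -> [18 8 4 4]
Step 11: demand=3,sold=3 ship[2->3]=2 ship[1->2]=2 ship[0->1]=2 prod=3 -> [19 8 4 3]
Step 12: demand=3,sold=3 ship[2->3]=2 ship[1->2]=2 ship[0->1]=2 prod=3 -> [20 8 4 2]
No stockout in 12 steps

-1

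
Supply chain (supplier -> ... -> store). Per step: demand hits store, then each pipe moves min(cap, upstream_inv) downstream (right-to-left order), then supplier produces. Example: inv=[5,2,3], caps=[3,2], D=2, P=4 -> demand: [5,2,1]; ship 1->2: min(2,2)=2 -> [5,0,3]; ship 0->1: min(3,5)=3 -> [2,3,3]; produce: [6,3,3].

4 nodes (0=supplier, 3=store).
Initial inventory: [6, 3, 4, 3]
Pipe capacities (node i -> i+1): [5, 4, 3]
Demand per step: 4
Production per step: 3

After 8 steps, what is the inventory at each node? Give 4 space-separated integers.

Step 1: demand=4,sold=3 ship[2->3]=3 ship[1->2]=3 ship[0->1]=5 prod=3 -> inv=[4 5 4 3]
Step 2: demand=4,sold=3 ship[2->3]=3 ship[1->2]=4 ship[0->1]=4 prod=3 -> inv=[3 5 5 3]
Step 3: demand=4,sold=3 ship[2->3]=3 ship[1->2]=4 ship[0->1]=3 prod=3 -> inv=[3 4 6 3]
Step 4: demand=4,sold=3 ship[2->3]=3 ship[1->2]=4 ship[0->1]=3 prod=3 -> inv=[3 3 7 3]
Step 5: demand=4,sold=3 ship[2->3]=3 ship[1->2]=3 ship[0->1]=3 prod=3 -> inv=[3 3 7 3]
Step 6: demand=4,sold=3 ship[2->3]=3 ship[1->2]=3 ship[0->1]=3 prod=3 -> inv=[3 3 7 3]
Step 7: demand=4,sold=3 ship[2->3]=3 ship[1->2]=3 ship[0->1]=3 prod=3 -> inv=[3 3 7 3]
Step 8: demand=4,sold=3 ship[2->3]=3 ship[1->2]=3 ship[0->1]=3 prod=3 -> inv=[3 3 7 3]

3 3 7 3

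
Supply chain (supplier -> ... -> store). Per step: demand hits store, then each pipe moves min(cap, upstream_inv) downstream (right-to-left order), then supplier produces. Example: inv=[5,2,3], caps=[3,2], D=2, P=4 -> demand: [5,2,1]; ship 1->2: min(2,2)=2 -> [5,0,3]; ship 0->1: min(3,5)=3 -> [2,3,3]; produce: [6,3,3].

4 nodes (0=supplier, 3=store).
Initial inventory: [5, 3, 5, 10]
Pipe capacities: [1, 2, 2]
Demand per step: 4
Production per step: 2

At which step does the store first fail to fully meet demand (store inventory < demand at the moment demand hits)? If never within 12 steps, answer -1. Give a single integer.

Step 1: demand=4,sold=4 ship[2->3]=2 ship[1->2]=2 ship[0->1]=1 prod=2 -> [6 2 5 8]
Step 2: demand=4,sold=4 ship[2->3]=2 ship[1->2]=2 ship[0->1]=1 prod=2 -> [7 1 5 6]
Step 3: demand=4,sold=4 ship[2->3]=2 ship[1->2]=1 ship[0->1]=1 prod=2 -> [8 1 4 4]
Step 4: demand=4,sold=4 ship[2->3]=2 ship[1->2]=1 ship[0->1]=1 prod=2 -> [9 1 3 2]
Step 5: demand=4,sold=2 ship[2->3]=2 ship[1->2]=1 ship[0->1]=1 prod=2 -> [10 1 2 2]
Step 6: demand=4,sold=2 ship[2->3]=2 ship[1->2]=1 ship[0->1]=1 prod=2 -> [11 1 1 2]
Step 7: demand=4,sold=2 ship[2->3]=1 ship[1->2]=1 ship[0->1]=1 prod=2 -> [12 1 1 1]
Step 8: demand=4,sold=1 ship[2->3]=1 ship[1->2]=1 ship[0->1]=1 prod=2 -> [13 1 1 1]
Step 9: demand=4,sold=1 ship[2->3]=1 ship[1->2]=1 ship[0->1]=1 prod=2 -> [14 1 1 1]
Step 10: demand=4,sold=1 ship[2->3]=1 ship[1->2]=1 ship[0->1]=1 prod=2 -> [15 1 1 1]
Step 11: demand=4,sold=1 ship[2->3]=1 ship[1->2]=1 ship[0->1]=1 prod=2 -> [16 1 1 1]
Step 12: demand=4,sold=1 ship[2->3]=1 ship[1->2]=1 ship[0->1]=1 prod=2 -> [17 1 1 1]
First stockout at step 5

5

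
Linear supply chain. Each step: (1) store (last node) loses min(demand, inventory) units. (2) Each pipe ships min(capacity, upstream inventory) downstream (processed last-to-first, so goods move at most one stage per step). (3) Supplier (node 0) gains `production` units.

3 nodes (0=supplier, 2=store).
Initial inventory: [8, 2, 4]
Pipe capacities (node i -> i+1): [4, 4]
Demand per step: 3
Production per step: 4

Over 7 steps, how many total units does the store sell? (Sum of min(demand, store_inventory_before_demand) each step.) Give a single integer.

Answer: 21

Derivation:
Step 1: sold=3 (running total=3) -> [8 4 3]
Step 2: sold=3 (running total=6) -> [8 4 4]
Step 3: sold=3 (running total=9) -> [8 4 5]
Step 4: sold=3 (running total=12) -> [8 4 6]
Step 5: sold=3 (running total=15) -> [8 4 7]
Step 6: sold=3 (running total=18) -> [8 4 8]
Step 7: sold=3 (running total=21) -> [8 4 9]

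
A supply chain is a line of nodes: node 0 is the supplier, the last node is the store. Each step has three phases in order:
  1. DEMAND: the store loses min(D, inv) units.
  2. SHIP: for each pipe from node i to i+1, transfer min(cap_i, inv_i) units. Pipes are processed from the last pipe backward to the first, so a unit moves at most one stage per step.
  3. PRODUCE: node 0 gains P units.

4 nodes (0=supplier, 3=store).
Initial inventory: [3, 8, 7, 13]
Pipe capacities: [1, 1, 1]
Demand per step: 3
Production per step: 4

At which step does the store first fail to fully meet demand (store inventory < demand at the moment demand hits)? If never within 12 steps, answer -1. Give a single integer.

Step 1: demand=3,sold=3 ship[2->3]=1 ship[1->2]=1 ship[0->1]=1 prod=4 -> [6 8 7 11]
Step 2: demand=3,sold=3 ship[2->3]=1 ship[1->2]=1 ship[0->1]=1 prod=4 -> [9 8 7 9]
Step 3: demand=3,sold=3 ship[2->3]=1 ship[1->2]=1 ship[0->1]=1 prod=4 -> [12 8 7 7]
Step 4: demand=3,sold=3 ship[2->3]=1 ship[1->2]=1 ship[0->1]=1 prod=4 -> [15 8 7 5]
Step 5: demand=3,sold=3 ship[2->3]=1 ship[1->2]=1 ship[0->1]=1 prod=4 -> [18 8 7 3]
Step 6: demand=3,sold=3 ship[2->3]=1 ship[1->2]=1 ship[0->1]=1 prod=4 -> [21 8 7 1]
Step 7: demand=3,sold=1 ship[2->3]=1 ship[1->2]=1 ship[0->1]=1 prod=4 -> [24 8 7 1]
Step 8: demand=3,sold=1 ship[2->3]=1 ship[1->2]=1 ship[0->1]=1 prod=4 -> [27 8 7 1]
Step 9: demand=3,sold=1 ship[2->3]=1 ship[1->2]=1 ship[0->1]=1 prod=4 -> [30 8 7 1]
Step 10: demand=3,sold=1 ship[2->3]=1 ship[1->2]=1 ship[0->1]=1 prod=4 -> [33 8 7 1]
Step 11: demand=3,sold=1 ship[2->3]=1 ship[1->2]=1 ship[0->1]=1 prod=4 -> [36 8 7 1]
Step 12: demand=3,sold=1 ship[2->3]=1 ship[1->2]=1 ship[0->1]=1 prod=4 -> [39 8 7 1]
First stockout at step 7

7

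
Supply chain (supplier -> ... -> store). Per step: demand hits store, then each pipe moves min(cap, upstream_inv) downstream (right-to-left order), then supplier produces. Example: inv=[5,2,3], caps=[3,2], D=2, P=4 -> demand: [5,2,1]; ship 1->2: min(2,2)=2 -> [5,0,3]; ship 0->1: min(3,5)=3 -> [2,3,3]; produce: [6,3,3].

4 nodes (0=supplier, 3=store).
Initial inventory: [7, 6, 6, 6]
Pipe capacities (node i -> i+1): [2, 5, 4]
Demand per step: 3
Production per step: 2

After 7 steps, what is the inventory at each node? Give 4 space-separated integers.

Step 1: demand=3,sold=3 ship[2->3]=4 ship[1->2]=5 ship[0->1]=2 prod=2 -> inv=[7 3 7 7]
Step 2: demand=3,sold=3 ship[2->3]=4 ship[1->2]=3 ship[0->1]=2 prod=2 -> inv=[7 2 6 8]
Step 3: demand=3,sold=3 ship[2->3]=4 ship[1->2]=2 ship[0->1]=2 prod=2 -> inv=[7 2 4 9]
Step 4: demand=3,sold=3 ship[2->3]=4 ship[1->2]=2 ship[0->1]=2 prod=2 -> inv=[7 2 2 10]
Step 5: demand=3,sold=3 ship[2->3]=2 ship[1->2]=2 ship[0->1]=2 prod=2 -> inv=[7 2 2 9]
Step 6: demand=3,sold=3 ship[2->3]=2 ship[1->2]=2 ship[0->1]=2 prod=2 -> inv=[7 2 2 8]
Step 7: demand=3,sold=3 ship[2->3]=2 ship[1->2]=2 ship[0->1]=2 prod=2 -> inv=[7 2 2 7]

7 2 2 7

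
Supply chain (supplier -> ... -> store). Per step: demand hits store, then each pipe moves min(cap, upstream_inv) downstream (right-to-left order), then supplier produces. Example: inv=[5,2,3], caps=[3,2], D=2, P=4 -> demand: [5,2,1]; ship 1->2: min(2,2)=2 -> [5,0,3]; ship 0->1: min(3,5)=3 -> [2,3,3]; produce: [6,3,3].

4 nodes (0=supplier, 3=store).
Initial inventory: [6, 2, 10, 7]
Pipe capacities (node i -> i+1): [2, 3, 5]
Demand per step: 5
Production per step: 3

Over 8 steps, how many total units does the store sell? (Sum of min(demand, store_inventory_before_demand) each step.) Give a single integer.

Step 1: sold=5 (running total=5) -> [7 2 7 7]
Step 2: sold=5 (running total=10) -> [8 2 4 7]
Step 3: sold=5 (running total=15) -> [9 2 2 6]
Step 4: sold=5 (running total=20) -> [10 2 2 3]
Step 5: sold=3 (running total=23) -> [11 2 2 2]
Step 6: sold=2 (running total=25) -> [12 2 2 2]
Step 7: sold=2 (running total=27) -> [13 2 2 2]
Step 8: sold=2 (running total=29) -> [14 2 2 2]

Answer: 29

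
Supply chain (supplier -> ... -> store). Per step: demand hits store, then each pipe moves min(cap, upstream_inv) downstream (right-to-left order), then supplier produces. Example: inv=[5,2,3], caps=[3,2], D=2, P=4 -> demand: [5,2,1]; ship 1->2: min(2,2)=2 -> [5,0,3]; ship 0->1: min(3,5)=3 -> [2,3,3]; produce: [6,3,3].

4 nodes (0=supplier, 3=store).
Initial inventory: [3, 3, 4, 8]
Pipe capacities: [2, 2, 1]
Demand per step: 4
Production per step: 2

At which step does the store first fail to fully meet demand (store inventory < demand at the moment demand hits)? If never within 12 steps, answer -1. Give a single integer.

Step 1: demand=4,sold=4 ship[2->3]=1 ship[1->2]=2 ship[0->1]=2 prod=2 -> [3 3 5 5]
Step 2: demand=4,sold=4 ship[2->3]=1 ship[1->2]=2 ship[0->1]=2 prod=2 -> [3 3 6 2]
Step 3: demand=4,sold=2 ship[2->3]=1 ship[1->2]=2 ship[0->1]=2 prod=2 -> [3 3 7 1]
Step 4: demand=4,sold=1 ship[2->3]=1 ship[1->2]=2 ship[0->1]=2 prod=2 -> [3 3 8 1]
Step 5: demand=4,sold=1 ship[2->3]=1 ship[1->2]=2 ship[0->1]=2 prod=2 -> [3 3 9 1]
Step 6: demand=4,sold=1 ship[2->3]=1 ship[1->2]=2 ship[0->1]=2 prod=2 -> [3 3 10 1]
Step 7: demand=4,sold=1 ship[2->3]=1 ship[1->2]=2 ship[0->1]=2 prod=2 -> [3 3 11 1]
Step 8: demand=4,sold=1 ship[2->3]=1 ship[1->2]=2 ship[0->1]=2 prod=2 -> [3 3 12 1]
Step 9: demand=4,sold=1 ship[2->3]=1 ship[1->2]=2 ship[0->1]=2 prod=2 -> [3 3 13 1]
Step 10: demand=4,sold=1 ship[2->3]=1 ship[1->2]=2 ship[0->1]=2 prod=2 -> [3 3 14 1]
Step 11: demand=4,sold=1 ship[2->3]=1 ship[1->2]=2 ship[0->1]=2 prod=2 -> [3 3 15 1]
Step 12: demand=4,sold=1 ship[2->3]=1 ship[1->2]=2 ship[0->1]=2 prod=2 -> [3 3 16 1]
First stockout at step 3

3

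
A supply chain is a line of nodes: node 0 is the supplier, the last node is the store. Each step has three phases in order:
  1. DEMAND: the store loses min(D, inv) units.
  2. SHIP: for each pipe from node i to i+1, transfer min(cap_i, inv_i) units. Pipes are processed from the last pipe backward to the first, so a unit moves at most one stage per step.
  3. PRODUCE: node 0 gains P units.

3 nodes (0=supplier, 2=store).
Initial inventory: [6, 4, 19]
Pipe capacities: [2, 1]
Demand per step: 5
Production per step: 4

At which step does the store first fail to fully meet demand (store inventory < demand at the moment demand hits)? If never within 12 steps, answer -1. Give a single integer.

Step 1: demand=5,sold=5 ship[1->2]=1 ship[0->1]=2 prod=4 -> [8 5 15]
Step 2: demand=5,sold=5 ship[1->2]=1 ship[0->1]=2 prod=4 -> [10 6 11]
Step 3: demand=5,sold=5 ship[1->2]=1 ship[0->1]=2 prod=4 -> [12 7 7]
Step 4: demand=5,sold=5 ship[1->2]=1 ship[0->1]=2 prod=4 -> [14 8 3]
Step 5: demand=5,sold=3 ship[1->2]=1 ship[0->1]=2 prod=4 -> [16 9 1]
Step 6: demand=5,sold=1 ship[1->2]=1 ship[0->1]=2 prod=4 -> [18 10 1]
Step 7: demand=5,sold=1 ship[1->2]=1 ship[0->1]=2 prod=4 -> [20 11 1]
Step 8: demand=5,sold=1 ship[1->2]=1 ship[0->1]=2 prod=4 -> [22 12 1]
Step 9: demand=5,sold=1 ship[1->2]=1 ship[0->1]=2 prod=4 -> [24 13 1]
Step 10: demand=5,sold=1 ship[1->2]=1 ship[0->1]=2 prod=4 -> [26 14 1]
Step 11: demand=5,sold=1 ship[1->2]=1 ship[0->1]=2 prod=4 -> [28 15 1]
Step 12: demand=5,sold=1 ship[1->2]=1 ship[0->1]=2 prod=4 -> [30 16 1]
First stockout at step 5

5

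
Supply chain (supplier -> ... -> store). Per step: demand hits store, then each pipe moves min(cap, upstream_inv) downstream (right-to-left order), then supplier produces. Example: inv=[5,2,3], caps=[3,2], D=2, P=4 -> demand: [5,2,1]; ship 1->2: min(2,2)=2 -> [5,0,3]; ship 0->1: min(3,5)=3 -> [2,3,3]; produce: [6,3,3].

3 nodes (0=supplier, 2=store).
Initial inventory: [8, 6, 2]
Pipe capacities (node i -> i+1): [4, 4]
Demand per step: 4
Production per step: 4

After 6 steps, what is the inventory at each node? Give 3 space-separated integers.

Step 1: demand=4,sold=2 ship[1->2]=4 ship[0->1]=4 prod=4 -> inv=[8 6 4]
Step 2: demand=4,sold=4 ship[1->2]=4 ship[0->1]=4 prod=4 -> inv=[8 6 4]
Step 3: demand=4,sold=4 ship[1->2]=4 ship[0->1]=4 prod=4 -> inv=[8 6 4]
Step 4: demand=4,sold=4 ship[1->2]=4 ship[0->1]=4 prod=4 -> inv=[8 6 4]
Step 5: demand=4,sold=4 ship[1->2]=4 ship[0->1]=4 prod=4 -> inv=[8 6 4]
Step 6: demand=4,sold=4 ship[1->2]=4 ship[0->1]=4 prod=4 -> inv=[8 6 4]

8 6 4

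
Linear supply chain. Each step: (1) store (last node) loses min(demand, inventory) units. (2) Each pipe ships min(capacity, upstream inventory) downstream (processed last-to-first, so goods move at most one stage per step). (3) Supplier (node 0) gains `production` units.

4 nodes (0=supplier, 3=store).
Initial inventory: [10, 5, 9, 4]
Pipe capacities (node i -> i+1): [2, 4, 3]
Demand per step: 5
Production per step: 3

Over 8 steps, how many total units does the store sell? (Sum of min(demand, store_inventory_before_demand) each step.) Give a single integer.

Answer: 25

Derivation:
Step 1: sold=4 (running total=4) -> [11 3 10 3]
Step 2: sold=3 (running total=7) -> [12 2 10 3]
Step 3: sold=3 (running total=10) -> [13 2 9 3]
Step 4: sold=3 (running total=13) -> [14 2 8 3]
Step 5: sold=3 (running total=16) -> [15 2 7 3]
Step 6: sold=3 (running total=19) -> [16 2 6 3]
Step 7: sold=3 (running total=22) -> [17 2 5 3]
Step 8: sold=3 (running total=25) -> [18 2 4 3]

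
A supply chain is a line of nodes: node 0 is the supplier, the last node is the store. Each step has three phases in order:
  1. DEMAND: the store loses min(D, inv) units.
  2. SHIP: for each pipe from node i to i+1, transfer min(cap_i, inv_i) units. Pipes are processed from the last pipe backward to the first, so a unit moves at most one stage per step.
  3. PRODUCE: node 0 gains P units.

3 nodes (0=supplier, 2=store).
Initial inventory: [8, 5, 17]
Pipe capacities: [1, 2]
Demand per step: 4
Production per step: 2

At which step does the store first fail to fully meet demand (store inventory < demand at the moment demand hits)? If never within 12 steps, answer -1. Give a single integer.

Step 1: demand=4,sold=4 ship[1->2]=2 ship[0->1]=1 prod=2 -> [9 4 15]
Step 2: demand=4,sold=4 ship[1->2]=2 ship[0->1]=1 prod=2 -> [10 3 13]
Step 3: demand=4,sold=4 ship[1->2]=2 ship[0->1]=1 prod=2 -> [11 2 11]
Step 4: demand=4,sold=4 ship[1->2]=2 ship[0->1]=1 prod=2 -> [12 1 9]
Step 5: demand=4,sold=4 ship[1->2]=1 ship[0->1]=1 prod=2 -> [13 1 6]
Step 6: demand=4,sold=4 ship[1->2]=1 ship[0->1]=1 prod=2 -> [14 1 3]
Step 7: demand=4,sold=3 ship[1->2]=1 ship[0->1]=1 prod=2 -> [15 1 1]
Step 8: demand=4,sold=1 ship[1->2]=1 ship[0->1]=1 prod=2 -> [16 1 1]
Step 9: demand=4,sold=1 ship[1->2]=1 ship[0->1]=1 prod=2 -> [17 1 1]
Step 10: demand=4,sold=1 ship[1->2]=1 ship[0->1]=1 prod=2 -> [18 1 1]
Step 11: demand=4,sold=1 ship[1->2]=1 ship[0->1]=1 prod=2 -> [19 1 1]
Step 12: demand=4,sold=1 ship[1->2]=1 ship[0->1]=1 prod=2 -> [20 1 1]
First stockout at step 7

7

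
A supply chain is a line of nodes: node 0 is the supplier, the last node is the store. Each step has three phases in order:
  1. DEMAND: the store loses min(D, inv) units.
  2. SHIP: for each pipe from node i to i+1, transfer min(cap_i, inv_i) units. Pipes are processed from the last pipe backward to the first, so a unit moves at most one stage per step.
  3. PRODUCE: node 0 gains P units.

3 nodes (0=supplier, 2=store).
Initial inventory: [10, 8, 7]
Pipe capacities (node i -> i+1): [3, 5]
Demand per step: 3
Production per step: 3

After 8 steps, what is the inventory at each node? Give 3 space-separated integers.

Step 1: demand=3,sold=3 ship[1->2]=5 ship[0->1]=3 prod=3 -> inv=[10 6 9]
Step 2: demand=3,sold=3 ship[1->2]=5 ship[0->1]=3 prod=3 -> inv=[10 4 11]
Step 3: demand=3,sold=3 ship[1->2]=4 ship[0->1]=3 prod=3 -> inv=[10 3 12]
Step 4: demand=3,sold=3 ship[1->2]=3 ship[0->1]=3 prod=3 -> inv=[10 3 12]
Step 5: demand=3,sold=3 ship[1->2]=3 ship[0->1]=3 prod=3 -> inv=[10 3 12]
Step 6: demand=3,sold=3 ship[1->2]=3 ship[0->1]=3 prod=3 -> inv=[10 3 12]
Step 7: demand=3,sold=3 ship[1->2]=3 ship[0->1]=3 prod=3 -> inv=[10 3 12]
Step 8: demand=3,sold=3 ship[1->2]=3 ship[0->1]=3 prod=3 -> inv=[10 3 12]

10 3 12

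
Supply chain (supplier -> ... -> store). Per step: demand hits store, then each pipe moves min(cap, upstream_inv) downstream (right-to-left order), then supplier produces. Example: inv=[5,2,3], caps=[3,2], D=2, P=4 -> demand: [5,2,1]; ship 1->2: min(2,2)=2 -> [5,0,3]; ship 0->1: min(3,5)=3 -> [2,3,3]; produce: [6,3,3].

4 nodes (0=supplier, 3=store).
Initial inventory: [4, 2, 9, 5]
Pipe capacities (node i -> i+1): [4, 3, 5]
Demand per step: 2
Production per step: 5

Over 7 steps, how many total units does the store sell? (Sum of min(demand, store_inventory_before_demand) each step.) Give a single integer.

Step 1: sold=2 (running total=2) -> [5 4 6 8]
Step 2: sold=2 (running total=4) -> [6 5 4 11]
Step 3: sold=2 (running total=6) -> [7 6 3 13]
Step 4: sold=2 (running total=8) -> [8 7 3 14]
Step 5: sold=2 (running total=10) -> [9 8 3 15]
Step 6: sold=2 (running total=12) -> [10 9 3 16]
Step 7: sold=2 (running total=14) -> [11 10 3 17]

Answer: 14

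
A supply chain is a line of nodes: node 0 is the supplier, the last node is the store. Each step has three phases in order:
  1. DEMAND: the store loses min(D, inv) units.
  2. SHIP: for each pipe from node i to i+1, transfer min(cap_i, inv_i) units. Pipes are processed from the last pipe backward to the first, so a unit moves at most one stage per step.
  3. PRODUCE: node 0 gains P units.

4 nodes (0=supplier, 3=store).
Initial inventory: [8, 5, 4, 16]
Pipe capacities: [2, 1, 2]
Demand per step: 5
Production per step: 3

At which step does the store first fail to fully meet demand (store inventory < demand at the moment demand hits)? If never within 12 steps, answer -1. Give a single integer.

Step 1: demand=5,sold=5 ship[2->3]=2 ship[1->2]=1 ship[0->1]=2 prod=3 -> [9 6 3 13]
Step 2: demand=5,sold=5 ship[2->3]=2 ship[1->2]=1 ship[0->1]=2 prod=3 -> [10 7 2 10]
Step 3: demand=5,sold=5 ship[2->3]=2 ship[1->2]=1 ship[0->1]=2 prod=3 -> [11 8 1 7]
Step 4: demand=5,sold=5 ship[2->3]=1 ship[1->2]=1 ship[0->1]=2 prod=3 -> [12 9 1 3]
Step 5: demand=5,sold=3 ship[2->3]=1 ship[1->2]=1 ship[0->1]=2 prod=3 -> [13 10 1 1]
Step 6: demand=5,sold=1 ship[2->3]=1 ship[1->2]=1 ship[0->1]=2 prod=3 -> [14 11 1 1]
Step 7: demand=5,sold=1 ship[2->3]=1 ship[1->2]=1 ship[0->1]=2 prod=3 -> [15 12 1 1]
Step 8: demand=5,sold=1 ship[2->3]=1 ship[1->2]=1 ship[0->1]=2 prod=3 -> [16 13 1 1]
Step 9: demand=5,sold=1 ship[2->3]=1 ship[1->2]=1 ship[0->1]=2 prod=3 -> [17 14 1 1]
Step 10: demand=5,sold=1 ship[2->3]=1 ship[1->2]=1 ship[0->1]=2 prod=3 -> [18 15 1 1]
Step 11: demand=5,sold=1 ship[2->3]=1 ship[1->2]=1 ship[0->1]=2 prod=3 -> [19 16 1 1]
Step 12: demand=5,sold=1 ship[2->3]=1 ship[1->2]=1 ship[0->1]=2 prod=3 -> [20 17 1 1]
First stockout at step 5

5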